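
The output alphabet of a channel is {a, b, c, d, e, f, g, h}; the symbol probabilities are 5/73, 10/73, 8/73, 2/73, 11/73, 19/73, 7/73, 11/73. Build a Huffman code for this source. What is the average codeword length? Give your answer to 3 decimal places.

Repeatedly combine the two least-probable nodes; the expected code length is the sum of the merged weights.
merge 2/73 + 5/73 → 7/73
merge 7/73 + 7/73 → 14/73
merge 8/73 + 10/73 → 18/73
merge 11/73 + 11/73 → 22/73
merge 14/73 + 18/73 → 32/73
merge 19/73 + 22/73 → 41/73
merge 32/73 + 41/73 → 1
L = 7/73 + 14/73 + 18/73 + 22/73 + 32/73 + 41/73 + 1 = 207/73 ≈ 2.836 bits/symbol.

2.836 bits/symbol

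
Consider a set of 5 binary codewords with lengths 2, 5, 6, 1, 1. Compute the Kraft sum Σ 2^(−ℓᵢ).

With common denominator 2^6 = 64: Σ 2^(−ℓᵢ) = 16/64 + 2/64 + 1/64 + 32/64 + 32/64 = 83/64 = 1.296875.

1.296875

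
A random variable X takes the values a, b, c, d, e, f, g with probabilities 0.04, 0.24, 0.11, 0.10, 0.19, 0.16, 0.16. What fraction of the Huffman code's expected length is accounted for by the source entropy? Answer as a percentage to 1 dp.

98.3%

Entropy H = −Σ p log₂ p ≈ 2.6636 bits.
Huffman merges: 1/25+1/10→7/50; 11/100+7/50→1/4; 4/25+4/25→8/25; 19/100+6/25→43/100; 1/4+8/25→57/100; 43/100+57/100→1. L = 271/100 ≈ 2.7100.
Efficiency = H/L = 2.6636/2.7100 = 98.3%.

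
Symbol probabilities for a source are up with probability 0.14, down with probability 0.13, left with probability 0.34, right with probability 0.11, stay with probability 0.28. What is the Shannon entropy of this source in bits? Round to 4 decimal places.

2.1734 bits

H = −Σ pᵢ log₂ pᵢ.
−0.14·log₂(0.14) = 0.3971
−0.13·log₂(0.13) = 0.3826
−0.34·log₂(0.34) = 0.5292
−0.11·log₂(0.11) = 0.3503
−0.28·log₂(0.28) = 0.5142
Sum ≈ 2.1734 → 2.1734 bits.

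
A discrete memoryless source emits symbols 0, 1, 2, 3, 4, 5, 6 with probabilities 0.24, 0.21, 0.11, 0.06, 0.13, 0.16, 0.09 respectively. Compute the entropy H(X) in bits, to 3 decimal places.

2.679 bits

H = −Σ pᵢ log₂ pᵢ.
−0.24·log₂(0.24) = 0.4941
−0.21·log₂(0.21) = 0.4728
−0.11·log₂(0.11) = 0.3503
−0.06·log₂(0.06) = 0.2435
−0.13·log₂(0.13) = 0.3826
−0.16·log₂(0.16) = 0.4230
−0.09·log₂(0.09) = 0.3127
Sum ≈ 2.6791 → 2.679 bits.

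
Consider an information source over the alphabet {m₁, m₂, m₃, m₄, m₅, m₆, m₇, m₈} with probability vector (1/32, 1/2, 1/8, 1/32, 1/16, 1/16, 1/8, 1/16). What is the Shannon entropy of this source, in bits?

Each probability is a power of 1/2, so log₂(1/p) is an integer.
H = Σ p·log₂(1/p) = 1/32·5 + 1/2·1 + 1/8·3 + 1/32·5 + 1/16·4 + 1/16·4 + 1/8·3 + 1/16·4 = 2.3125 bits.

2.3125 bits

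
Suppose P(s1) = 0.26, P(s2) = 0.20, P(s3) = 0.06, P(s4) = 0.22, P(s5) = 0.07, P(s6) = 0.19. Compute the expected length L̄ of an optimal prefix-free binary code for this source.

Repeatedly combine the two least-probable nodes; the expected code length is the sum of the merged weights.
merge 3/50 + 7/100 → 13/100
merge 13/100 + 19/100 → 8/25
merge 1/5 + 11/50 → 21/50
merge 13/50 + 8/25 → 29/50
merge 21/50 + 29/50 → 1
L = 13/100 + 8/25 + 21/50 + 29/50 + 1 = 49/20 = 2.45 bits/symbol.

2.45 bits/symbol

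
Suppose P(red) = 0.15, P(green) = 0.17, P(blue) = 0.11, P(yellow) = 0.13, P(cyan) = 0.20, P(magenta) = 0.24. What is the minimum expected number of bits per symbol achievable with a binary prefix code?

Repeatedly combine the two least-probable nodes; the expected code length is the sum of the merged weights.
merge 11/100 + 13/100 → 6/25
merge 3/20 + 17/100 → 8/25
merge 1/5 + 6/25 → 11/25
merge 6/25 + 8/25 → 14/25
merge 11/25 + 14/25 → 1
L = 6/25 + 8/25 + 11/25 + 14/25 + 1 = 64/25 = 2.56 bits/symbol.

2.56 bits/symbol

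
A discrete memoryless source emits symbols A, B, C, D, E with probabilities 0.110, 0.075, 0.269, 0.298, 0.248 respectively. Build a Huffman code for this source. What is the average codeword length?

Repeatedly combine the two least-probable nodes; the expected code length is the sum of the merged weights.
merge 3/40 + 11/100 → 37/200
merge 37/200 + 31/125 → 433/1000
merge 269/1000 + 149/500 → 567/1000
merge 433/1000 + 567/1000 → 1
L = 37/200 + 433/1000 + 567/1000 + 1 = 437/200 = 2.185 bits/symbol.

2.185 bits/symbol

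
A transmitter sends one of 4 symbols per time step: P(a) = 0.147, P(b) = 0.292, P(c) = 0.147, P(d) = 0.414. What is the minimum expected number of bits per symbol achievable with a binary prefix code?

1.88 bits/symbol

Repeatedly combine the two least-probable nodes; the expected code length is the sum of the merged weights.
merge 147/1000 + 147/1000 → 147/500
merge 73/250 + 147/500 → 293/500
merge 207/500 + 293/500 → 1
L = 147/500 + 293/500 + 1 = 47/25 = 1.88 bits/symbol.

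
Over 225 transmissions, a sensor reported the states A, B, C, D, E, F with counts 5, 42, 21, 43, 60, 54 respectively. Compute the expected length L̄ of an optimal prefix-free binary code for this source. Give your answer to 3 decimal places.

Probabilities are the counts divided by 225.
Repeatedly combine the two least-probable nodes; the expected code length is the sum of the merged weights.
merge 1/45 + 7/75 → 26/225
merge 26/225 + 14/75 → 68/225
merge 43/225 + 6/25 → 97/225
merge 4/15 + 68/225 → 128/225
merge 97/225 + 128/225 → 1
L = 26/225 + 68/225 + 97/225 + 128/225 + 1 = 544/225 ≈ 2.418 bits/symbol.

2.418 bits/symbol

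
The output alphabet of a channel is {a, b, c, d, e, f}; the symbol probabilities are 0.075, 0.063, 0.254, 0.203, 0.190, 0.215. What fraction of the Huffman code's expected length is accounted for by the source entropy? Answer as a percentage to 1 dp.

98.7%

Entropy H = −Σ p log₂ p ≈ 2.4327 bits.
Huffman merges: 63/1000+3/40→69/500; 69/500+19/100→41/125; 203/1000+43/200→209/500; 127/500+41/125→291/500; 209/500+291/500→1. L = 1233/500 ≈ 2.4660.
Efficiency = H/L = 2.4327/2.4660 = 98.7%.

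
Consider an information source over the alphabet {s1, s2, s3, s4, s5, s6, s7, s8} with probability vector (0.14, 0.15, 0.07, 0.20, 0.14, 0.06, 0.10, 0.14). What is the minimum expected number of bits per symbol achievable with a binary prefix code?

Repeatedly combine the two least-probable nodes; the expected code length is the sum of the merged weights.
merge 3/50 + 7/100 → 13/100
merge 1/10 + 13/100 → 23/100
merge 7/50 + 7/50 → 7/25
merge 7/50 + 3/20 → 29/100
merge 1/5 + 23/100 → 43/100
merge 7/25 + 29/100 → 57/100
merge 43/100 + 57/100 → 1
L = 13/100 + 23/100 + 7/25 + 29/100 + 43/100 + 57/100 + 1 = 293/100 = 2.93 bits/symbol.

2.93 bits/symbol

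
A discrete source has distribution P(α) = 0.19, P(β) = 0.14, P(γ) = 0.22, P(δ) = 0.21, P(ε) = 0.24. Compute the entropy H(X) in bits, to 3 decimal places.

H = −Σ pᵢ log₂ pᵢ.
−0.19·log₂(0.19) = 0.4552
−0.14·log₂(0.14) = 0.3971
−0.22·log₂(0.22) = 0.4806
−0.21·log₂(0.21) = 0.4728
−0.24·log₂(0.24) = 0.4941
Sum ≈ 2.2999 → 2.300 bits.

2.300 bits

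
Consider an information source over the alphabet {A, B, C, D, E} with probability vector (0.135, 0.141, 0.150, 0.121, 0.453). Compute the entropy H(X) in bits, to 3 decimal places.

H = −Σ pᵢ log₂ pᵢ.
−0.135·log₂(0.135) = 0.3900
−0.141·log₂(0.141) = 0.3985
−0.150·log₂(0.150) = 0.4105
−0.121·log₂(0.121) = 0.3687
−0.453·log₂(0.453) = 0.5175
Sum ≈ 2.0852 → 2.085 bits.

2.085 bits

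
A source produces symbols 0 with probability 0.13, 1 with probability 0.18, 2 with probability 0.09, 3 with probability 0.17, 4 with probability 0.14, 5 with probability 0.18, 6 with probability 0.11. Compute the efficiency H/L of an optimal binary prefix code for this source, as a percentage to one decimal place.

Entropy H = −Σ p log₂ p ≈ 2.7679 bits.
Huffman merges: 9/100+11/100→1/5; 13/100+7/50→27/100; 17/100+9/50→7/20; 9/50+1/5→19/50; 27/100+7/20→31/50; 19/50+31/50→1. L = 141/50 ≈ 2.8200.
Efficiency = H/L = 2.7679/2.8200 = 98.2%.

98.2%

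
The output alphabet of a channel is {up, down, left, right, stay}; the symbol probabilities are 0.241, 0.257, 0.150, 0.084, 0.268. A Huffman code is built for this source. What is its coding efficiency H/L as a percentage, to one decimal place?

Entropy H = −Σ p log₂ p ≈ 2.2183 bits.
Huffman merges: 21/250+3/20→117/500; 117/500+241/1000→19/40; 257/1000+67/250→21/40; 19/40+21/40→1. L = 1117/500 ≈ 2.2340.
Efficiency = H/L = 2.2183/2.2340 = 99.3%.

99.3%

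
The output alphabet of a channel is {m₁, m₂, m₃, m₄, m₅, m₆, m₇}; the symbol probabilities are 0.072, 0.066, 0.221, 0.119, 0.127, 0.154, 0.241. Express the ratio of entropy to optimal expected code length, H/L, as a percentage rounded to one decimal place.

Entropy H = −Σ p log₂ p ≈ 2.6674 bits.
Huffman merges: 33/500+9/125→69/500; 119/1000+127/1000→123/500; 69/500+77/500→73/250; 221/1000+241/1000→231/500; 123/500+73/250→269/500; 231/500+269/500→1. L = 669/250 ≈ 2.6760.
Efficiency = H/L = 2.6674/2.6760 = 99.7%.

99.7%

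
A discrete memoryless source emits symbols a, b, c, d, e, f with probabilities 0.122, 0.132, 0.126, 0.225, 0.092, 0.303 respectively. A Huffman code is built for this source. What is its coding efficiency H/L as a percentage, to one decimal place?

Entropy H = −Σ p log₂ p ≈ 2.4553 bits.
Huffman merges: 23/250+61/500→107/500; 63/500+33/250→129/500; 107/500+9/40→439/1000; 129/500+303/1000→561/1000; 439/1000+561/1000→1. L = 309/125 ≈ 2.4720.
Efficiency = H/L = 2.4553/2.4720 = 99.3%.

99.3%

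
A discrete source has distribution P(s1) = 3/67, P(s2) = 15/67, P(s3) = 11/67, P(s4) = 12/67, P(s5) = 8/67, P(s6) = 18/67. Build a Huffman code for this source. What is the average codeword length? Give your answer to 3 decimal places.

2.493 bits/symbol

Repeatedly combine the two least-probable nodes; the expected code length is the sum of the merged weights.
merge 3/67 + 8/67 → 11/67
merge 11/67 + 11/67 → 22/67
merge 12/67 + 15/67 → 27/67
merge 18/67 + 22/67 → 40/67
merge 27/67 + 40/67 → 1
L = 11/67 + 22/67 + 27/67 + 40/67 + 1 = 167/67 ≈ 2.493 bits/symbol.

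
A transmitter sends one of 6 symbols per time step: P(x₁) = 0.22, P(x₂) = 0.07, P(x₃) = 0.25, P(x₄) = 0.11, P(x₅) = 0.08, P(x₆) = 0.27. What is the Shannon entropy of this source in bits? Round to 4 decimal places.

H = −Σ pᵢ log₂ pᵢ.
−0.22·log₂(0.22) = 0.4806
−0.07·log₂(0.07) = 0.2686
−0.25·log₂(0.25) = 0.5000
−0.11·log₂(0.11) = 0.3503
−0.08·log₂(0.08) = 0.2915
−0.27·log₂(0.27) = 0.5100
Sum ≈ 2.4009 → 2.4009 bits.

2.4009 bits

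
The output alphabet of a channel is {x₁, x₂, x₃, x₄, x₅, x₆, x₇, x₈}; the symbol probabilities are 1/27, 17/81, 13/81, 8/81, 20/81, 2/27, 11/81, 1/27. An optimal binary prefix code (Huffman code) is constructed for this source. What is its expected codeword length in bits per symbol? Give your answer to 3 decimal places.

2.765 bits/symbol

Repeatedly combine the two least-probable nodes; the expected code length is the sum of the merged weights.
merge 1/27 + 1/27 → 2/27
merge 2/27 + 2/27 → 4/27
merge 8/81 + 11/81 → 19/81
merge 4/27 + 13/81 → 25/81
merge 17/81 + 19/81 → 4/9
merge 20/81 + 25/81 → 5/9
merge 4/9 + 5/9 → 1
L = 2/27 + 4/27 + 19/81 + 25/81 + 4/9 + 5/9 + 1 = 224/81 ≈ 2.765 bits/symbol.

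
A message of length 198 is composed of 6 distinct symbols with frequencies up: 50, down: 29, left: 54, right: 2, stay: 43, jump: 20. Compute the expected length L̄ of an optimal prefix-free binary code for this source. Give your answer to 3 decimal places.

2.369 bits/symbol

Probabilities are the counts divided by 198.
Repeatedly combine the two least-probable nodes; the expected code length is the sum of the merged weights.
merge 1/99 + 10/99 → 1/9
merge 1/9 + 29/198 → 17/66
merge 43/198 + 25/99 → 31/66
merge 17/66 + 3/11 → 35/66
merge 31/66 + 35/66 → 1
L = 1/9 + 17/66 + 31/66 + 35/66 + 1 = 469/198 ≈ 2.369 bits/symbol.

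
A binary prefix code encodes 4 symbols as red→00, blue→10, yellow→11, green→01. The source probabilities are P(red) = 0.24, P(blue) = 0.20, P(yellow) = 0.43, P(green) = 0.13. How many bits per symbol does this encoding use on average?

2 bits/symbol

L̄ = Σ pᵢ·ℓᵢ = 0.24·2 + 0.20·2 + 0.43·2 + 0.13·2 = 2 bits/symbol.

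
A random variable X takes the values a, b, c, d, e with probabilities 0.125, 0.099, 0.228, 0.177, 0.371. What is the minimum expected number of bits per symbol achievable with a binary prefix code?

2.224 bits/symbol

Repeatedly combine the two least-probable nodes; the expected code length is the sum of the merged weights.
merge 99/1000 + 1/8 → 28/125
merge 177/1000 + 28/125 → 401/1000
merge 57/250 + 371/1000 → 599/1000
merge 401/1000 + 599/1000 → 1
L = 28/125 + 401/1000 + 599/1000 + 1 = 278/125 = 2.224 bits/symbol.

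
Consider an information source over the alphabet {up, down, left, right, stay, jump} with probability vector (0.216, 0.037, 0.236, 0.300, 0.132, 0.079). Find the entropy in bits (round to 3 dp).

2.341 bits

H = −Σ pᵢ log₂ pᵢ.
−0.216·log₂(0.216) = 0.4776
−0.037·log₂(0.037) = 0.1760
−0.236·log₂(0.236) = 0.4916
−0.300·log₂(0.300) = 0.5211
−0.132·log₂(0.132) = 0.3856
−0.079·log₂(0.079) = 0.2893
Sum ≈ 2.3412 → 2.341 bits.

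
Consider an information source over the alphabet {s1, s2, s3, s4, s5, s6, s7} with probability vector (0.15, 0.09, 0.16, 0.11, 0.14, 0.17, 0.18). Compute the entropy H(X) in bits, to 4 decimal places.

H = −Σ pᵢ log₂ pᵢ.
−0.15·log₂(0.15) = 0.4105
−0.09·log₂(0.09) = 0.3127
−0.16·log₂(0.16) = 0.4230
−0.11·log₂(0.11) = 0.3503
−0.14·log₂(0.14) = 0.3971
−0.17·log₂(0.17) = 0.4346
−0.18·log₂(0.18) = 0.4453
Sum ≈ 2.7735 → 2.7735 bits.

2.7735 bits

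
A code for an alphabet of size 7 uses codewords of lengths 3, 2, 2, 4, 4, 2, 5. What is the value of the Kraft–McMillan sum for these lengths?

With common denominator 2^5 = 32: Σ 2^(−ℓᵢ) = 4/32 + 8/32 + 8/32 + 2/32 + 2/32 + 8/32 + 1/32 = 33/32 = 1.03125.

1.03125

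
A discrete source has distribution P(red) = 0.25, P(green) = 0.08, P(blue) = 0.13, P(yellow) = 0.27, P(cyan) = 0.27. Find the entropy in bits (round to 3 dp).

2.194 bits

H = −Σ pᵢ log₂ pᵢ.
−0.25·log₂(0.25) = 0.5000
−0.08·log₂(0.08) = 0.2915
−0.13·log₂(0.13) = 0.3826
−0.27·log₂(0.27) = 0.5100
−0.27·log₂(0.27) = 0.5100
Sum ≈ 2.1942 → 2.194 bits.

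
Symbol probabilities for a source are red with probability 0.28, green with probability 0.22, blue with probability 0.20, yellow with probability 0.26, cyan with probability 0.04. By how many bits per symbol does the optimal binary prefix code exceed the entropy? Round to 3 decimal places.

0.090 bits

Entropy H = −Σ p log₂ p ≈ 2.1502 bits.
Huffman merges: 1/25+1/5→6/25; 11/50+6/25→23/50; 13/50+7/25→27/50; 23/50+27/50→1. L = 56/25 ≈ 2.2400.
L − H = 2.2400 − 2.1502 = 0.090 bits.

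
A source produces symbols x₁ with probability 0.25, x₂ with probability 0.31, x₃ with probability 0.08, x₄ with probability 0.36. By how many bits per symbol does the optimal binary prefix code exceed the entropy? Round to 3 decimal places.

Entropy H = −Σ p log₂ p ≈ 1.8459 bits.
Huffman merges: 2/25+1/4→33/100; 31/100+33/100→16/25; 9/25+16/25→1. L = 197/100 ≈ 1.9700.
L − H = 1.9700 − 1.8459 = 0.124 bits.

0.124 bits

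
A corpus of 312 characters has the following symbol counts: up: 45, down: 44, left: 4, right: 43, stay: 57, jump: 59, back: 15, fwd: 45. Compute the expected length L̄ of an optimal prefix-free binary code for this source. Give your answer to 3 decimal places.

2.872 bits/symbol

Probabilities are the counts divided by 312.
Repeatedly combine the two least-probable nodes; the expected code length is the sum of the merged weights.
merge 1/78 + 5/104 → 19/312
merge 19/312 + 43/312 → 31/156
merge 11/78 + 15/104 → 89/312
merge 15/104 + 19/104 → 17/52
merge 59/312 + 31/156 → 121/312
merge 89/312 + 17/52 → 191/312
merge 121/312 + 191/312 → 1
L = 19/312 + 31/156 + 89/312 + 17/52 + 121/312 + 191/312 + 1 = 112/39 ≈ 2.872 bits/symbol.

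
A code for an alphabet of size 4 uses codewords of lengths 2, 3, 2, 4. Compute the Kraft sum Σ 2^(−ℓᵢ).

With common denominator 2^4 = 16: Σ 2^(−ℓᵢ) = 4/16 + 2/16 + 4/16 + 1/16 = 11/16 = 0.6875.

0.6875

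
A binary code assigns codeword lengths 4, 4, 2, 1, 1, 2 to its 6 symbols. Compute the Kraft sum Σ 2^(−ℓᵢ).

1.625

With common denominator 2^4 = 16: Σ 2^(−ℓᵢ) = 1/16 + 1/16 + 4/16 + 8/16 + 8/16 + 4/16 = 26/16 = 1.625.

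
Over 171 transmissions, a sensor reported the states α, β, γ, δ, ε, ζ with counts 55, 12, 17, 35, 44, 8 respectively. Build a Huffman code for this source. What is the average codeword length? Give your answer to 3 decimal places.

2.333 bits/symbol

Probabilities are the counts divided by 171.
Repeatedly combine the two least-probable nodes; the expected code length is the sum of the merged weights.
merge 8/171 + 4/57 → 20/171
merge 17/171 + 20/171 → 37/171
merge 35/171 + 37/171 → 8/19
merge 44/171 + 55/171 → 11/19
merge 8/19 + 11/19 → 1
L = 20/171 + 37/171 + 8/19 + 11/19 + 1 = 7/3 ≈ 2.333 bits/symbol.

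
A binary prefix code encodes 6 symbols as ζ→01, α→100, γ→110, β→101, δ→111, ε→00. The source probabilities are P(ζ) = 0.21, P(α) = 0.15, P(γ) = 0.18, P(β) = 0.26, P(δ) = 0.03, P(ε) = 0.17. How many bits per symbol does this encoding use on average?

2.62 bits/symbol

L̄ = Σ pᵢ·ℓᵢ = 0.21·2 + 0.15·3 + 0.18·3 + 0.26·3 + 0.03·3 + 0.17·2 = 2.62 bits/symbol.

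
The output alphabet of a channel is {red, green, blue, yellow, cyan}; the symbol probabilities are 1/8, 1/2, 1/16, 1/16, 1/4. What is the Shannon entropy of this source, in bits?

Each probability is a power of 1/2, so log₂(1/p) is an integer.
H = Σ p·log₂(1/p) = 1/8·3 + 1/2·1 + 1/16·4 + 1/16·4 + 1/4·2 = 1.875 bits.

1.875 bits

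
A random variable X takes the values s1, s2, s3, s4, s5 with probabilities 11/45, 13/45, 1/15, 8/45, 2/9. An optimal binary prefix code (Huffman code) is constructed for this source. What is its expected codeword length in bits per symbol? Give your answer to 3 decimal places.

2.244 bits/symbol

Repeatedly combine the two least-probable nodes; the expected code length is the sum of the merged weights.
merge 1/15 + 8/45 → 11/45
merge 2/9 + 11/45 → 7/15
merge 11/45 + 13/45 → 8/15
merge 7/15 + 8/15 → 1
L = 11/45 + 7/15 + 8/15 + 1 = 101/45 ≈ 2.244 bits/symbol.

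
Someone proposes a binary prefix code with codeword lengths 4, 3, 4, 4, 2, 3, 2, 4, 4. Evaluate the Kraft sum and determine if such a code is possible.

1.0625; no

With common denominator 2^4 = 16: Σ 2^(−ℓᵢ) = 1/16 + 2/16 + 1/16 + 1/16 + 4/16 + 2/16 + 4/16 + 1/16 + 1/16 = 17/16 = 1.0625.
Kraft's inequality requires Σ ≤ 1; here Σ = 1.0625 > 1, so no such prefix code exists.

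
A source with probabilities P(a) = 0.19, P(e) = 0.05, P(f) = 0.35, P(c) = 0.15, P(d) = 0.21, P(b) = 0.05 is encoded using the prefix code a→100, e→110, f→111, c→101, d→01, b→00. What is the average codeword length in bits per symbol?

L̄ = Σ pᵢ·ℓᵢ = 0.19·3 + 0.05·3 + 0.35·3 + 0.15·3 + 0.21·2 + 0.05·2 = 2.74 bits/symbol.

2.74 bits/symbol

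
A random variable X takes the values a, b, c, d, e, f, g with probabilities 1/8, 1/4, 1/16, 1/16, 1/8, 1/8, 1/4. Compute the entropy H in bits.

2.625 bits

Each probability is a power of 1/2, so log₂(1/p) is an integer.
H = Σ p·log₂(1/p) = 1/8·3 + 1/4·2 + 1/16·4 + 1/16·4 + 1/8·3 + 1/8·3 + 1/4·2 = 2.625 bits.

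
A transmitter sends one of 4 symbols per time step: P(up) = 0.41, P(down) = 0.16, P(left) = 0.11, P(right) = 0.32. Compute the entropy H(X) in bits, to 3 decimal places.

1.827 bits

H = −Σ pᵢ log₂ pᵢ.
−0.41·log₂(0.41) = 0.5274
−0.16·log₂(0.16) = 0.4230
−0.11·log₂(0.11) = 0.3503
−0.32·log₂(0.32) = 0.5260
Sum ≈ 1.8267 → 1.827 bits.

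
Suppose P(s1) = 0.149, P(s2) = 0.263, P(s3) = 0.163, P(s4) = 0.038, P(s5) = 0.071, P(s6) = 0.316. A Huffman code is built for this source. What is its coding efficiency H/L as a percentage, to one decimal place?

Entropy H = −Σ p log₂ p ≈ 2.3180 bits.
Huffman merges: 19/500+71/1000→109/1000; 109/1000+149/1000→129/500; 163/1000+129/500→421/1000; 263/1000+79/250→579/1000; 421/1000+579/1000→1. L = 2367/1000 ≈ 2.3670.
Efficiency = H/L = 2.3180/2.3670 = 97.9%.

97.9%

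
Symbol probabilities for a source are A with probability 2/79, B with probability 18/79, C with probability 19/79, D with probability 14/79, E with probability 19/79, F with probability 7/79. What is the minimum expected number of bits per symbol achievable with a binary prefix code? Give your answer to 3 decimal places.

2.405 bits/symbol

Repeatedly combine the two least-probable nodes; the expected code length is the sum of the merged weights.
merge 2/79 + 7/79 → 9/79
merge 9/79 + 14/79 → 23/79
merge 18/79 + 19/79 → 37/79
merge 19/79 + 23/79 → 42/79
merge 37/79 + 42/79 → 1
L = 9/79 + 23/79 + 37/79 + 42/79 + 1 = 190/79 ≈ 2.405 bits/symbol.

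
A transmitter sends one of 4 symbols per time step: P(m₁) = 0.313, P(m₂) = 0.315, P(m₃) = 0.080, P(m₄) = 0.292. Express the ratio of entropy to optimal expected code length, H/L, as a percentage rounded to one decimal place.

Entropy H = −Σ p log₂ p ≈ 1.8596 bits.
Huffman merges: 2/25+73/250→93/250; 313/1000+63/200→157/250; 93/250+157/250→1. L = 2 ≈ 2.0000.
Efficiency = H/L = 1.8596/2.0000 = 93.0%.

93.0%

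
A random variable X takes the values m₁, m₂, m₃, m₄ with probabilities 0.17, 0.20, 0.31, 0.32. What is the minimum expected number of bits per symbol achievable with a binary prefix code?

2 bits/symbol

Repeatedly combine the two least-probable nodes; the expected code length is the sum of the merged weights.
merge 17/100 + 1/5 → 37/100
merge 31/100 + 8/25 → 63/100
merge 37/100 + 63/100 → 1
L = 37/100 + 63/100 + 1 = 2 bits/symbol.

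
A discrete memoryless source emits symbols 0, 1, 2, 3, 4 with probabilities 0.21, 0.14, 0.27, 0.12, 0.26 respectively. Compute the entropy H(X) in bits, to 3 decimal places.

H = −Σ pᵢ log₂ pᵢ.
−0.21·log₂(0.21) = 0.4728
−0.14·log₂(0.14) = 0.3971
−0.27·log₂(0.27) = 0.5100
−0.12·log₂(0.12) = 0.3671
−0.26·log₂(0.26) = 0.5053
Sum ≈ 2.2523 → 2.252 bits.

2.252 bits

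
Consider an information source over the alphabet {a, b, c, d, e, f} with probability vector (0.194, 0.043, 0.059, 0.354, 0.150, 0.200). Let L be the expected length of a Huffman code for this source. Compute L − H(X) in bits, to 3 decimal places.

Entropy H = −Σ p log₂ p ≈ 2.3004 bits.
Huffman merges: 43/1000+59/1000→51/500; 51/500+3/20→63/250; 97/500+1/5→197/500; 63/250+177/500→303/500; 197/500+303/500→1. L = 1177/500 ≈ 2.3540.
L − H = 2.3540 − 2.3004 = 0.054 bits.

0.054 bits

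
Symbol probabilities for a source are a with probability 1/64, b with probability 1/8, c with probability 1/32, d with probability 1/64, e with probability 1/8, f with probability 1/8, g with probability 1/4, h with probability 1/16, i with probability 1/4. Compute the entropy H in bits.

Each probability is a power of 1/2, so log₂(1/p) is an integer.
H = Σ p·log₂(1/p) = 1/64·6 + 1/8·3 + 1/32·5 + 1/64·6 + 1/8·3 + 1/8·3 + 1/4·2 + 1/16·4 + 1/4·2 = 2.71875 bits.

2.71875 bits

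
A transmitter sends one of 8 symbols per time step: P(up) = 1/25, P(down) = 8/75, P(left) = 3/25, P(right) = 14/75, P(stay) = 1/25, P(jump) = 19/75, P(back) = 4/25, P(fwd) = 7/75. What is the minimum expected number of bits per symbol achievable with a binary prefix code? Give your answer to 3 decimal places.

2.813 bits/symbol

Repeatedly combine the two least-probable nodes; the expected code length is the sum of the merged weights.
merge 1/25 + 1/25 → 2/25
merge 2/25 + 7/75 → 13/75
merge 8/75 + 3/25 → 17/75
merge 4/25 + 13/75 → 1/3
merge 14/75 + 17/75 → 31/75
merge 19/75 + 1/3 → 44/75
merge 31/75 + 44/75 → 1
L = 2/25 + 13/75 + 17/75 + 1/3 + 31/75 + 44/75 + 1 = 211/75 ≈ 2.813 bits/symbol.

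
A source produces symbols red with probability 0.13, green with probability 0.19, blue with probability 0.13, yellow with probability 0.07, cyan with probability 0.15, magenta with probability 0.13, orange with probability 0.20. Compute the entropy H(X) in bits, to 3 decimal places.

H = −Σ pᵢ log₂ pᵢ.
−0.13·log₂(0.13) = 0.3826
−0.19·log₂(0.19) = 0.4552
−0.13·log₂(0.13) = 0.3826
−0.07·log₂(0.07) = 0.2686
−0.15·log₂(0.15) = 0.4105
−0.13·log₂(0.13) = 0.3826
−0.20·log₂(0.20) = 0.4644
Sum ≈ 2.7466 → 2.747 bits.

2.747 bits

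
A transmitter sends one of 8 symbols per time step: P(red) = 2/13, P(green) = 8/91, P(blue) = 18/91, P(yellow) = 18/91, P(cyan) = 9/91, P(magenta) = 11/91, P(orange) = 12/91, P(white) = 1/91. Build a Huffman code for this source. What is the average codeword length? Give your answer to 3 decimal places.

Repeatedly combine the two least-probable nodes; the expected code length is the sum of the merged weights.
merge 1/91 + 8/91 → 9/91
merge 9/91 + 9/91 → 18/91
merge 11/91 + 12/91 → 23/91
merge 2/13 + 18/91 → 32/91
merge 18/91 + 18/91 → 36/91
merge 23/91 + 32/91 → 55/91
merge 36/91 + 55/91 → 1
L = 9/91 + 18/91 + 23/91 + 32/91 + 36/91 + 55/91 + 1 = 264/91 ≈ 2.901 bits/symbol.

2.901 bits/symbol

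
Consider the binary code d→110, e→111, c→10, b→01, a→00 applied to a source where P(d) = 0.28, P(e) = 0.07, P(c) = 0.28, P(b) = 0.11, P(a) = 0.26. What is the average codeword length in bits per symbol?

L̄ = Σ pᵢ·ℓᵢ = 0.28·3 + 0.07·3 + 0.28·2 + 0.11·2 + 0.26·2 = 2.35 bits/symbol.

2.35 bits/symbol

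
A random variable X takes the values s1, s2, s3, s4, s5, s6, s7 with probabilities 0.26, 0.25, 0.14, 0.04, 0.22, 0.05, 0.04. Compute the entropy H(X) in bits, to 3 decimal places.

2.471 bits

H = −Σ pᵢ log₂ pᵢ.
−0.26·log₂(0.26) = 0.5053
−0.25·log₂(0.25) = 0.5000
−0.14·log₂(0.14) = 0.3971
−0.04·log₂(0.04) = 0.1858
−0.22·log₂(0.22) = 0.4806
−0.05·log₂(0.05) = 0.2161
−0.04·log₂(0.04) = 0.1858
Sum ≈ 2.4706 → 2.471 bits.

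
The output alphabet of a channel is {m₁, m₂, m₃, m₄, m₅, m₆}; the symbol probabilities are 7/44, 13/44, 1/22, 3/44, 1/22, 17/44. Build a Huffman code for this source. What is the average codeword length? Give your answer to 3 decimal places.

Repeatedly combine the two least-probable nodes; the expected code length is the sum of the merged weights.
merge 1/22 + 1/22 → 1/11
merge 3/44 + 1/11 → 7/44
merge 7/44 + 7/44 → 7/22
merge 13/44 + 7/22 → 27/44
merge 17/44 + 27/44 → 1
L = 1/11 + 7/44 + 7/22 + 27/44 + 1 = 24/11 ≈ 2.182 bits/symbol.

2.182 bits/symbol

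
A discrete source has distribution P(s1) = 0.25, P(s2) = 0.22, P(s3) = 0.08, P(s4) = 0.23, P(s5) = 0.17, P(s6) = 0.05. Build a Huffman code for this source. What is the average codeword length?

2.43 bits/symbol

Repeatedly combine the two least-probable nodes; the expected code length is the sum of the merged weights.
merge 1/20 + 2/25 → 13/100
merge 13/100 + 17/100 → 3/10
merge 11/50 + 23/100 → 9/20
merge 1/4 + 3/10 → 11/20
merge 9/20 + 11/20 → 1
L = 13/100 + 3/10 + 9/20 + 11/20 + 1 = 243/100 = 2.43 bits/symbol.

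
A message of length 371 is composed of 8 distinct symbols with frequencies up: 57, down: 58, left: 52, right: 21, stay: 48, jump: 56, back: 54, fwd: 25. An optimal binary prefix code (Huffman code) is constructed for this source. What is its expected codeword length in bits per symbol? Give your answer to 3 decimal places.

Probabilities are the counts divided by 371.
Repeatedly combine the two least-probable nodes; the expected code length is the sum of the merged weights.
merge 3/53 + 25/371 → 46/371
merge 46/371 + 48/371 → 94/371
merge 52/371 + 54/371 → 2/7
merge 8/53 + 57/371 → 113/371
merge 58/371 + 94/371 → 152/371
merge 2/7 + 113/371 → 219/371
merge 152/371 + 219/371 → 1
L = 46/371 + 94/371 + 2/7 + 113/371 + 152/371 + 219/371 + 1 = 1101/371 ≈ 2.968 bits/symbol.

2.968 bits/symbol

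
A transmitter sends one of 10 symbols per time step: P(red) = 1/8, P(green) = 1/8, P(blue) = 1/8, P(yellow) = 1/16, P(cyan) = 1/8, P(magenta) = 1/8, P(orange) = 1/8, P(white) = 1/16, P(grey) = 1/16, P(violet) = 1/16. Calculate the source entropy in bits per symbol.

Each probability is a power of 1/2, so log₂(1/p) is an integer.
H = Σ p·log₂(1/p) = 1/8·3 + 1/8·3 + 1/8·3 + 1/16·4 + 1/8·3 + 1/8·3 + 1/8·3 + 1/16·4 + 1/16·4 + 1/16·4 = 3.25 bits.

3.25 bits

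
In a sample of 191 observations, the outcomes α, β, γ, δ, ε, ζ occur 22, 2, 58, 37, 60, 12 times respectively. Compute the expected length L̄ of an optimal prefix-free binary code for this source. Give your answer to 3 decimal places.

2.262 bits/symbol

Probabilities are the counts divided by 191.
Repeatedly combine the two least-probable nodes; the expected code length is the sum of the merged weights.
merge 2/191 + 12/191 → 14/191
merge 14/191 + 22/191 → 36/191
merge 36/191 + 37/191 → 73/191
merge 58/191 + 60/191 → 118/191
merge 73/191 + 118/191 → 1
L = 14/191 + 36/191 + 73/191 + 118/191 + 1 = 432/191 ≈ 2.262 bits/symbol.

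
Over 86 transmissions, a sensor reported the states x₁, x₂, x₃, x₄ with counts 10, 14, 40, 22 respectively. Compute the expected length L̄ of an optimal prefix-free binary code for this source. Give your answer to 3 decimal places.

Probabilities are the counts divided by 86.
Repeatedly combine the two least-probable nodes; the expected code length is the sum of the merged weights.
merge 5/43 + 7/43 → 12/43
merge 11/43 + 12/43 → 23/43
merge 20/43 + 23/43 → 1
L = 12/43 + 23/43 + 1 = 78/43 ≈ 1.814 bits/symbol.

1.814 bits/symbol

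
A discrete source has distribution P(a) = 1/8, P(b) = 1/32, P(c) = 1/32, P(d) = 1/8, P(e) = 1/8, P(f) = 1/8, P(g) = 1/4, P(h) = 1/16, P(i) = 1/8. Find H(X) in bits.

2.9375 bits

Each probability is a power of 1/2, so log₂(1/p) is an integer.
H = Σ p·log₂(1/p) = 1/8·3 + 1/32·5 + 1/32·5 + 1/8·3 + 1/8·3 + 1/8·3 + 1/4·2 + 1/16·4 + 1/8·3 = 2.9375 bits.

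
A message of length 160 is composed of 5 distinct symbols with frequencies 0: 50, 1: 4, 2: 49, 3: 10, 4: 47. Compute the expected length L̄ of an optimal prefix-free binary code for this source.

2.0875 bits/symbol

Probabilities are the counts divided by 160.
Repeatedly combine the two least-probable nodes; the expected code length is the sum of the merged weights.
merge 1/40 + 1/16 → 7/80
merge 7/80 + 47/160 → 61/160
merge 49/160 + 5/16 → 99/160
merge 61/160 + 99/160 → 1
L = 7/80 + 61/160 + 99/160 + 1 = 167/80 = 2.0875 bits/symbol.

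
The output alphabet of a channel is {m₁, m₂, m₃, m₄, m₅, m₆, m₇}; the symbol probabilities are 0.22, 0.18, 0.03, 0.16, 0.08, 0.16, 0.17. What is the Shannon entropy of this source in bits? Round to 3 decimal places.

2.650 bits

H = −Σ pᵢ log₂ pᵢ.
−0.22·log₂(0.22) = 0.4806
−0.18·log₂(0.18) = 0.4453
−0.03·log₂(0.03) = 0.1518
−0.16·log₂(0.16) = 0.4230
−0.08·log₂(0.08) = 0.2915
−0.16·log₂(0.16) = 0.4230
−0.17·log₂(0.17) = 0.4346
Sum ≈ 2.6498 → 2.650 bits.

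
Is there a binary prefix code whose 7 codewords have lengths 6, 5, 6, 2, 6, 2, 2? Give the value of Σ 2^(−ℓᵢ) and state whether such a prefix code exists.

With common denominator 2^6 = 64: Σ 2^(−ℓᵢ) = 1/64 + 2/64 + 1/64 + 16/64 + 1/64 + 16/64 + 16/64 = 53/64 = 0.828125.
Kraft's inequality requires Σ ≤ 1; here Σ = 0.828125 ≤ 1, so such a prefix code exists.

0.828125; yes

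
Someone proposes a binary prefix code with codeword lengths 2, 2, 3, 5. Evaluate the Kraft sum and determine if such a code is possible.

0.65625; yes

With common denominator 2^5 = 32: Σ 2^(−ℓᵢ) = 8/32 + 8/32 + 4/32 + 1/32 = 21/32 = 0.65625.
Kraft's inequality requires Σ ≤ 1; here Σ = 0.65625 ≤ 1, so such a prefix code exists.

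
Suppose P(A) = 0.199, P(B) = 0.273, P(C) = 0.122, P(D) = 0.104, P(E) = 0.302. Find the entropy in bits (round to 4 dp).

2.2064 bits

H = −Σ pᵢ log₂ pᵢ.
−0.199·log₂(0.199) = 0.4635
−0.273·log₂(0.273) = 0.5113
−0.122·log₂(0.122) = 0.3703
−0.104·log₂(0.104) = 0.3396
−0.302·log₂(0.302) = 0.5217
Sum ≈ 2.2064 → 2.2064 bits.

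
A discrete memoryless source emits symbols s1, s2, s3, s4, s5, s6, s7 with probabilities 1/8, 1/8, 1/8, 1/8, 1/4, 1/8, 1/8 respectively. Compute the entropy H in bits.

Each probability is a power of 1/2, so log₂(1/p) is an integer.
H = Σ p·log₂(1/p) = 1/8·3 + 1/8·3 + 1/8·3 + 1/8·3 + 1/4·2 + 1/8·3 + 1/8·3 = 2.75 bits.

2.75 bits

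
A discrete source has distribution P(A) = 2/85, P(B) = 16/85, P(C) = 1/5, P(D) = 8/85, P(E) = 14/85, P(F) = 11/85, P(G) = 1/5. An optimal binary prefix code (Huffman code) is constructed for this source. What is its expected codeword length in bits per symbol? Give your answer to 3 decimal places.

2.718 bits/symbol

Repeatedly combine the two least-probable nodes; the expected code length is the sum of the merged weights.
merge 2/85 + 8/85 → 2/17
merge 2/17 + 11/85 → 21/85
merge 14/85 + 16/85 → 6/17
merge 1/5 + 1/5 → 2/5
merge 21/85 + 6/17 → 3/5
merge 2/5 + 3/5 → 1
L = 2/17 + 21/85 + 6/17 + 2/5 + 3/5 + 1 = 231/85 ≈ 2.718 bits/symbol.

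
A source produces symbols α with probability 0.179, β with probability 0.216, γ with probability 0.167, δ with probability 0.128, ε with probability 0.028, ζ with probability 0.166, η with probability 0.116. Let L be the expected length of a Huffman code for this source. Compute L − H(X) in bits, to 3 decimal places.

0.081 bits

Entropy H = −Σ p log₂ p ≈ 2.6677 bits.
Huffman merges: 7/250+29/250→18/125; 16/125+18/125→34/125; 83/500+167/1000→333/1000; 179/1000+27/125→79/200; 34/125+333/1000→121/200; 79/200+121/200→1. L = 2749/1000 ≈ 2.7490.
L − H = 2.7490 − 2.6677 = 0.081 bits.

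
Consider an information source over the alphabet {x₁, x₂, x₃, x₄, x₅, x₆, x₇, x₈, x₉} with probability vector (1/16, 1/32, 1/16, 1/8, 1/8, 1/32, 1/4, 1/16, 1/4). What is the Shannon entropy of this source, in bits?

2.8125 bits

Each probability is a power of 1/2, so log₂(1/p) is an integer.
H = Σ p·log₂(1/p) = 1/16·4 + 1/32·5 + 1/16·4 + 1/8·3 + 1/8·3 + 1/32·5 + 1/4·2 + 1/16·4 + 1/4·2 = 2.8125 bits.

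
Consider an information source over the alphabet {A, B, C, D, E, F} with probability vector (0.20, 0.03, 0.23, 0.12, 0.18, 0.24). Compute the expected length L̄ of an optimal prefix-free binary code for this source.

Repeatedly combine the two least-probable nodes; the expected code length is the sum of the merged weights.
merge 3/100 + 3/25 → 3/20
merge 3/20 + 9/50 → 33/100
merge 1/5 + 23/100 → 43/100
merge 6/25 + 33/100 → 57/100
merge 43/100 + 57/100 → 1
L = 3/20 + 33/100 + 43/100 + 57/100 + 1 = 62/25 = 2.48 bits/symbol.

2.48 bits/symbol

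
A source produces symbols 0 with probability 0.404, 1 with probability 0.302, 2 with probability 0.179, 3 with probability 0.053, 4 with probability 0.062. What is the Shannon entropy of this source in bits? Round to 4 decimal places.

1.9675 bits

H = −Σ pᵢ log₂ pᵢ.
−0.404·log₂(0.404) = 0.5283
−0.302·log₂(0.302) = 0.5217
−0.179·log₂(0.179) = 0.4443
−0.053·log₂(0.053) = 0.2246
−0.062·log₂(0.062) = 0.2487
Sum ≈ 1.9675 → 1.9675 bits.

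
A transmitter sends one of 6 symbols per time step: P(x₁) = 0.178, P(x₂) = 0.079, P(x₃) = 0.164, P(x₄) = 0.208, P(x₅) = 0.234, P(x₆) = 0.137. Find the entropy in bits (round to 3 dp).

2.515 bits

H = −Σ pᵢ log₂ pᵢ.
−0.178·log₂(0.178) = 0.4432
−0.079·log₂(0.079) = 0.2893
−0.164·log₂(0.164) = 0.4278
−0.208·log₂(0.208) = 0.4712
−0.234·log₂(0.234) = 0.4903
−0.137·log₂(0.137) = 0.3929
Sum ≈ 2.5147 → 2.515 bits.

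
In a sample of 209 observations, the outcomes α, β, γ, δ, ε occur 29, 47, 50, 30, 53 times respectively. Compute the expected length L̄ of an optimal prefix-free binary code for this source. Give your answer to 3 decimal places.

2.282 bits/symbol

Probabilities are the counts divided by 209.
Repeatedly combine the two least-probable nodes; the expected code length is the sum of the merged weights.
merge 29/209 + 30/209 → 59/209
merge 47/209 + 50/209 → 97/209
merge 53/209 + 59/209 → 112/209
merge 97/209 + 112/209 → 1
L = 59/209 + 97/209 + 112/209 + 1 = 477/209 ≈ 2.282 bits/symbol.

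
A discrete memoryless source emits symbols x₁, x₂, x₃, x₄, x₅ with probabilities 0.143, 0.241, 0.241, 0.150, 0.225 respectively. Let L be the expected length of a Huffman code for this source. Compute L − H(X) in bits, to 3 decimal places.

0.008 bits

Entropy H = −Σ p log₂ p ≈ 2.2855 bits.
Huffman merges: 143/1000+3/20→293/1000; 9/40+241/1000→233/500; 241/1000+293/1000→267/500; 233/500+267/500→1. L = 2293/1000 ≈ 2.2930.
L − H = 2.2930 − 2.2855 = 0.008 bits.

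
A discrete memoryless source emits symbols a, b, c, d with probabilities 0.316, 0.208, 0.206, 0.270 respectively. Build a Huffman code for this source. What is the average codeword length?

Repeatedly combine the two least-probable nodes; the expected code length is the sum of the merged weights.
merge 103/500 + 26/125 → 207/500
merge 27/100 + 79/250 → 293/500
merge 207/500 + 293/500 → 1
L = 207/500 + 293/500 + 1 = 2 bits/symbol.

2 bits/symbol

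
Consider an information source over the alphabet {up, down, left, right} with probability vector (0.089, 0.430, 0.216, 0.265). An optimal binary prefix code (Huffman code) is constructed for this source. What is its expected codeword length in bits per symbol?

1.875 bits/symbol

Repeatedly combine the two least-probable nodes; the expected code length is the sum of the merged weights.
merge 89/1000 + 27/125 → 61/200
merge 53/200 + 61/200 → 57/100
merge 43/100 + 57/100 → 1
L = 61/200 + 57/100 + 1 = 15/8 = 1.875 bits/symbol.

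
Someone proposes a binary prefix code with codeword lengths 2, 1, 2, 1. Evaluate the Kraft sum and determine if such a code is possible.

1.5; no

With common denominator 2^2 = 4: Σ 2^(−ℓᵢ) = 1/4 + 2/4 + 1/4 + 2/4 = 6/4 = 1.5.
Kraft's inequality requires Σ ≤ 1; here Σ = 1.5 > 1, so no such prefix code exists.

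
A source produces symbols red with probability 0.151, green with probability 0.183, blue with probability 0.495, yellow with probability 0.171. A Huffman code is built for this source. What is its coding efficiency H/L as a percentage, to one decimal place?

98.4%

Entropy H = −Σ p log₂ p ≈ 1.7981 bits.
Huffman merges: 151/1000+171/1000→161/500; 183/1000+161/500→101/200; 99/200+101/200→1. L = 1827/1000 ≈ 1.8270.
Efficiency = H/L = 1.7981/1.8270 = 98.4%.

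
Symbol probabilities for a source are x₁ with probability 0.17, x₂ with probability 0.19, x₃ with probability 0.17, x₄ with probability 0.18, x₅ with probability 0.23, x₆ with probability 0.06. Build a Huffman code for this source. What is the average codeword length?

2.58 bits/symbol

Repeatedly combine the two least-probable nodes; the expected code length is the sum of the merged weights.
merge 3/50 + 17/100 → 23/100
merge 17/100 + 9/50 → 7/20
merge 19/100 + 23/100 → 21/50
merge 23/100 + 7/20 → 29/50
merge 21/50 + 29/50 → 1
L = 23/100 + 7/20 + 21/50 + 29/50 + 1 = 129/50 = 2.58 bits/symbol.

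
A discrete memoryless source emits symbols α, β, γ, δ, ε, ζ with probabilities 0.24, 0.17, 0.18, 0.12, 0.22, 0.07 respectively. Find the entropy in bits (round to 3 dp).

H = −Σ pᵢ log₂ pᵢ.
−0.24·log₂(0.24) = 0.4941
−0.17·log₂(0.17) = 0.4346
−0.18·log₂(0.18) = 0.4453
−0.12·log₂(0.12) = 0.3671
−0.22·log₂(0.22) = 0.4806
−0.07·log₂(0.07) = 0.2686
Sum ≈ 2.4902 → 2.490 bits.

2.490 bits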